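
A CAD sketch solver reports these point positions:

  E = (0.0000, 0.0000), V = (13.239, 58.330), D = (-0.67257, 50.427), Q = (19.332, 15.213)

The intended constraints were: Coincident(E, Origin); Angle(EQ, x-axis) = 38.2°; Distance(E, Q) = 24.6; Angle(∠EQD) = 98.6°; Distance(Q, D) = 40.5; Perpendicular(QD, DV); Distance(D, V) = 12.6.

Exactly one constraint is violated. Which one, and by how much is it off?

Distance(D, V) = 12.6 — off by 3.40.

E = (0.00, 0.00) ✓; EQ at 38.20° ✓; |EQ| = 24.60 ✓; ∠EQD = 98.60° ✓; |QD| = 40.50 ✓; ∠(QD, DV) = 90.00° ✓; |DV| = 16.00 ✗.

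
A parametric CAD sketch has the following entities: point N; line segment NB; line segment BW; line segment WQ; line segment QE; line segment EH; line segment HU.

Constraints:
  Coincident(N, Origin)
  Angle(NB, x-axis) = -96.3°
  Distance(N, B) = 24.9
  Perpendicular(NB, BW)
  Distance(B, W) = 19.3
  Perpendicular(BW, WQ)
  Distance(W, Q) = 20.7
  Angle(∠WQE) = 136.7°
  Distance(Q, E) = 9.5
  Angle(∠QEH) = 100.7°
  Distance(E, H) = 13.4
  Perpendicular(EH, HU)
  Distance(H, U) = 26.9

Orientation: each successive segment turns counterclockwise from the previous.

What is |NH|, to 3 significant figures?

4.75

N is at the origin; NB runs at -96.3° with length 24.9, so B = (-2.73, -24.7). The perpendicularity gives BW at right angles to NB, so BW runs at -6.30°; with |BW| = 19.3, W = (16.5, -26.9). The perpendicularity gives WQ at right angles to BW, so WQ runs at 83.7°; with |WQ| = 20.7, Q = (18.7, -6.29). ∠WQE = 136.7° gives QE at 127° from the x-axis; with |QE| = 9.5, E = (13.0, 1.29). ∠QEH = 100.7° gives EH at -154° from the x-axis; with |EH| = 13.4, H = (0.992, -4.64). Then |NH| = |H − N| = 4.75.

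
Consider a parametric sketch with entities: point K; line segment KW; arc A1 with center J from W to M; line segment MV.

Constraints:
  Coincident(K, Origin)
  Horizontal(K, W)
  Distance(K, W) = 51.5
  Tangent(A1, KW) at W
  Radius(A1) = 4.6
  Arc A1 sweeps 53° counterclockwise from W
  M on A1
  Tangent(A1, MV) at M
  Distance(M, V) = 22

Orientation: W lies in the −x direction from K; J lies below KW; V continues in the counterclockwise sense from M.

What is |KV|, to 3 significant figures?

71.1

K is at the origin; KW is horizontal with |KW| = 51.5 and W on the −x side, so W = (-51.5, 0.00). Since A1 is tangent to KW there, JW ⟂ KW, so J = W + (0, -4.6) = (-51.5, -4.60). On A1, W sits at bearing 90° from J; a 53° counterclockwise sweep puts M at bearing 143°, so M = J + 4.6·(cos 143°, sin 143°) = (-55.2, -1.83). A1 meets MV tangentially, so JM is at right angles to MV, so MV runs along (−sin 143°, cos 143°); with |MV| = 22.0, V = (-68.4, -19.4). Then |KV| = |V − K| = 71.1.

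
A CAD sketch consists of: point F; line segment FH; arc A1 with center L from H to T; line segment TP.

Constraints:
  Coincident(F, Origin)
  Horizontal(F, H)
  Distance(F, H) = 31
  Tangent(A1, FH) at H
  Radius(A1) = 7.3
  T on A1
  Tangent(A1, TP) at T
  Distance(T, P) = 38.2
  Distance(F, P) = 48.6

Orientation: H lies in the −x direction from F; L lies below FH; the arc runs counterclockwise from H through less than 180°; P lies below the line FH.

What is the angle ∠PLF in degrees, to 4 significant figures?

86.18°

Checks: ∠(LH, HF) = 90.00° ✓; |LT| = 7.300 ✓; ∠(LT, TP) = 90.00° ✓; |TP| = 38.20 ✓; |FP| = 48.60 ✓.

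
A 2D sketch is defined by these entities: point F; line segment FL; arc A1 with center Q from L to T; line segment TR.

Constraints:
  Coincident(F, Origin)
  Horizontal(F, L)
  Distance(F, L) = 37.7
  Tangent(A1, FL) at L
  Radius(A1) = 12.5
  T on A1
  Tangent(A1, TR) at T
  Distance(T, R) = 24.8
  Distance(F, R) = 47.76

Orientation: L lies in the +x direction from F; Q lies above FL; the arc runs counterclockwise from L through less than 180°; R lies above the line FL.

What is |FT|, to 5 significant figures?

51.052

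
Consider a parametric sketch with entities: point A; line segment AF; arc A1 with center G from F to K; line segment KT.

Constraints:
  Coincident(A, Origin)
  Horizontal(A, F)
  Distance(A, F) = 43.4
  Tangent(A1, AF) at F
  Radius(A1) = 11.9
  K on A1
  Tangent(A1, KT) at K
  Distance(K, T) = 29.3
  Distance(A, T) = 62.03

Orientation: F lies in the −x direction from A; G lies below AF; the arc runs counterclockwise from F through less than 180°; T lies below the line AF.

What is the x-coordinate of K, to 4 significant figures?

-54.54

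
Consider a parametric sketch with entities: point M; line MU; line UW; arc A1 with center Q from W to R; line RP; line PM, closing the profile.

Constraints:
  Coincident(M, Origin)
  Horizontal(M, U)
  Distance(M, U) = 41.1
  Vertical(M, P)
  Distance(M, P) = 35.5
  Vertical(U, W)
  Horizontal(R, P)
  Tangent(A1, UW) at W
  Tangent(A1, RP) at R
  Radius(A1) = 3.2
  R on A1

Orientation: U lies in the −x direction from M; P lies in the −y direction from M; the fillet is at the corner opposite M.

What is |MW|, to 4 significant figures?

52.27

The virtual corner opposite M is at (-41.10, -35.50). A1 meets UW tangentially, so QW is at right angles to UW and the tangent condition forces QR to be normal to RP, with radius 3.2, so the center Q sits 3.2 in from both sides at Q = (-37.90, -32.30). That places the tangent points at W = (-41.10, -32.30) on UW and R = (-37.90, -35.50) on RP. Then |MW| = |W − M| = 52.27.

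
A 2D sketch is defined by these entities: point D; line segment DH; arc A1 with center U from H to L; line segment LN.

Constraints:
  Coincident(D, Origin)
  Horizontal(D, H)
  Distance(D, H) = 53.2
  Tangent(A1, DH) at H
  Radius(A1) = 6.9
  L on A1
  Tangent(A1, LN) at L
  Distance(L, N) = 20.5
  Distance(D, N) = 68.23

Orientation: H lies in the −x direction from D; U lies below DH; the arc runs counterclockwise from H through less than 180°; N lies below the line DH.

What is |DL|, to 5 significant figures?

60.316

Checks: |UL| = 6.900 ✓; ∠(UL, LN) = 90.00° ✓; |LN| = 20.50 ✓; |DN| = 68.23 ✓.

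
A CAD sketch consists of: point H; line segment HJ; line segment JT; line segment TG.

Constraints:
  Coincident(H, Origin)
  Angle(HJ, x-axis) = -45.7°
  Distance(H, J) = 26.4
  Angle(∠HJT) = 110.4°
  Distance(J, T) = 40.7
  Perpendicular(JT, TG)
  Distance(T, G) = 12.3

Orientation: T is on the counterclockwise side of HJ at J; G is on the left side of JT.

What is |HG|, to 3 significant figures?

51.4

H is at the origin; HJ runs at -45.7° with length 26.4, so J = 26.4·(cos -45.7°, sin -45.7°) = (18.4, -18.9). ∠HJT = 110.4°, so JT runs at -45.7° + (180° − 110.4°) = 23.9° from the x-axis; with |JT| = 40.7, T = J + 40.7·(cos 23.9°, sin 23.9°) = (55.6, -2.41). JT ⟂ TG; with |TG| = 12.3 on the left of JT, G = T + 12.3·(-0.405, 0.914) = (50.7, 8.84). Then |HG| = |G − H| = 51.4.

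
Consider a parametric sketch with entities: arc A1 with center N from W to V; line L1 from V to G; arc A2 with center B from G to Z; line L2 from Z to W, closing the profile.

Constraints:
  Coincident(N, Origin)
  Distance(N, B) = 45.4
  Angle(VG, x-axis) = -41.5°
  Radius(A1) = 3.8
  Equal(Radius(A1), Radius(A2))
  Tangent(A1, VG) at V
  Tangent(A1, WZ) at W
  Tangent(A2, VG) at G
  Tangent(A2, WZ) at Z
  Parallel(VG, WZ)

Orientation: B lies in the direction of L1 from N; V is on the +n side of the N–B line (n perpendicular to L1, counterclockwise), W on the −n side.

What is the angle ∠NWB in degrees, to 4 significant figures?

85.22°

The slot axis is L1's direction at -41.5°, so u = (cos -41.5°, sin -41.5°) = (0.7490, -0.6626) and n = (−sin -41.5°, cos -41.5°) = (0.6626, 0.7490). N is at the origin and B lies 45.4 along u from N, so B = 45.4·u = (34.00, -30.08). Tangency of A1 to both parallel lines with radius 3.8 puts V and W at N ± 3.8·n: V = (2.518, 2.846), W = (-2.518, -2.846). Then cos ∠NWB = WN·WB / (|WN||WB|), giving 85.22°.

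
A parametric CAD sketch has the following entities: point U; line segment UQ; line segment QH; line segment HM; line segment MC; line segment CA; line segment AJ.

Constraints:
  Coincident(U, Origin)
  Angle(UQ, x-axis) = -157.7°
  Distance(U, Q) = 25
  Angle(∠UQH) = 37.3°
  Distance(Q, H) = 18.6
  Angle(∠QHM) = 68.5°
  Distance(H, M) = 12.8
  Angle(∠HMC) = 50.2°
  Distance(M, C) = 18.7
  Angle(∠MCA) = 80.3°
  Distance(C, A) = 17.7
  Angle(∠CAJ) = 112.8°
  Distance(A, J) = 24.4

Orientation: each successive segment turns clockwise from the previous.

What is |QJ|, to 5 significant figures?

38.749

U is at the origin; UQ runs at -157.7° with length 25.0, so Q = (-23.130, -9.4864). ∠UQH = 37.3° gives QH at 59.600° from the x-axis; with |QH| = 18.6, H = (-13.718, 6.5564). ∠QHM = 68.5° gives HM at -51.900° from the x-axis; with |HM| = 12.8, M = (-5.8200, -3.5164). ∠HMC = 50.2° gives MC at 178.30° from the x-axis; with |MC| = 18.7, C = (-24.512, -2.9617). ∠MCA = 80.3° gives CA at 78.600° from the x-axis; with |CA| = 17.7, A = (-21.013, 14.389). ∠CAJ = 112.8° gives AJ at 11.400° from the x-axis; with |AJ| = 24.4, J = (2.9054, 19.212). Then |QJ| = |J − Q| = 38.749.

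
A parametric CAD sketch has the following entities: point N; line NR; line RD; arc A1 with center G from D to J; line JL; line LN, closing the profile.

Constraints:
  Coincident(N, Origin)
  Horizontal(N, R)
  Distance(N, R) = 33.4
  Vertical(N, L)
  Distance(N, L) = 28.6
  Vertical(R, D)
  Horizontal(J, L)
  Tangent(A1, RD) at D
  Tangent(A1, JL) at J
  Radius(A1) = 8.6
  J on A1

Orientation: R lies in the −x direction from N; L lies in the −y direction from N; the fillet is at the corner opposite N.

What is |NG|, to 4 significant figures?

31.86

N and L share the same x with |NL| = 28.6 and L on the −y side, so L = (0.000, -28.60). The virtual corner opposite N is at (-33.40, -28.60). The tangent condition forces GD to be normal to RD and A1 meets JL tangentially, so GJ is at right angles to JL, with radius 8.6, so the center G sits 8.6 in from both sides at G = (-24.80, -20.00). Then |NG| = |G − N| = 31.86.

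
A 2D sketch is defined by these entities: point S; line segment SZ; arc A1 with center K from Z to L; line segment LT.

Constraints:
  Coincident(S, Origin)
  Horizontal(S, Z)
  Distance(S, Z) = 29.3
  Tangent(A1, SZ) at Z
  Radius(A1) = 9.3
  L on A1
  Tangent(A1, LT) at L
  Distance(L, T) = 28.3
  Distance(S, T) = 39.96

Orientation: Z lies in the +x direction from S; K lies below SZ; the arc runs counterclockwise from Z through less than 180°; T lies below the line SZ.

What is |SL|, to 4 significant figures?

21.68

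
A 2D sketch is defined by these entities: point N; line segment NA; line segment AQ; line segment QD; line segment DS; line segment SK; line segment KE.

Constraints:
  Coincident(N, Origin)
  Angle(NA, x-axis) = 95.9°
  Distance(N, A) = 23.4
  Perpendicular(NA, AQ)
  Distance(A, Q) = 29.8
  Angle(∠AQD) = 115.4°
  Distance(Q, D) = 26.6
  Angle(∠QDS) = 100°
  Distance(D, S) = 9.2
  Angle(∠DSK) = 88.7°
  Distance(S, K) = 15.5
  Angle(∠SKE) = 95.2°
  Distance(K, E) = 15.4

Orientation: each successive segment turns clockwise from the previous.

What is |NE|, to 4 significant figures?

40.51

∠DSK = 88.7° gives SK at 130.0° from the x-axis; with |SK| = 15.5, K = (24.18, 9.412). ∠SKE = 95.2° gives KE at 45.20° from the x-axis; with |KE| = 15.4, E = (35.03, 20.34). Then |NE| = |E − N| = 40.51.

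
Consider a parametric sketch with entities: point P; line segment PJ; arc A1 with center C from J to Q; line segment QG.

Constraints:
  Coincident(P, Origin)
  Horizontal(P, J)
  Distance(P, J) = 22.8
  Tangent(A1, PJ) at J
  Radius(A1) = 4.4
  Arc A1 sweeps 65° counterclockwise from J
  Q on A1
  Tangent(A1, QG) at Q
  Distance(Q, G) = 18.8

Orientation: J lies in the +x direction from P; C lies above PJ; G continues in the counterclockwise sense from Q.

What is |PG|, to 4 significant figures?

39.87

On A1, J sits at bearing -90° from C; a 65° counterclockwise sweep puts Q at bearing -25°, so Q = C + 4.4·(cos -25°, sin -25°) = (26.79, 2.540). A1 meets QG tangentially, so CQ is at right angles to QG, so QG runs along (−sin -25°, cos -25°); with |QG| = 18.8, G = (34.73, 19.58). Then |PG| = |G − P| = 39.87.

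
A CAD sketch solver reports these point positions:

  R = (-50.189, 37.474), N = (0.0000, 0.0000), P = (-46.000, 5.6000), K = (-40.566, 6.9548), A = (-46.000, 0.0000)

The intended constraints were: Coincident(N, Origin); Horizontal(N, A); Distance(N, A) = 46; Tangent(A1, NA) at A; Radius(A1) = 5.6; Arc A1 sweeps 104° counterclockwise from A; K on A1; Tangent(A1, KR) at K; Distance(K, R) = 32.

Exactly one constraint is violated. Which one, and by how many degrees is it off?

Tangent(A1, KR) at K — off by 3.50°.

N = (0.00, 0.00) ✓; N.y = 0.00, A.y = 0.00 ✓; |NA| = 46.00 ✓; ∠(PA, AN) = 90.00° ✓; |PA| = 5.600 ✓; bearing(P→K) − bearing(P→A) = 104.0° ✓; |PK| = 5.600 ✓; ∠(PK, KR) = 86.50° ✗; |KR| = 32.00 ✓.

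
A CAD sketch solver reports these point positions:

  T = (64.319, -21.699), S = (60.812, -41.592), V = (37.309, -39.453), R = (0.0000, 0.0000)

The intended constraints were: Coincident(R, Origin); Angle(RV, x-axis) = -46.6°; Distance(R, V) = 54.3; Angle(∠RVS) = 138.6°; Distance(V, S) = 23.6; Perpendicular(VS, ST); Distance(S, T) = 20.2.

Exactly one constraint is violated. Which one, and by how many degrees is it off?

Perpendicular(VS, ST) — off by 4.80°.

R = (0.00, 0.00) ✓; RV at -46.60° ✓; |RV| = 54.30 ✓; ∠RVS = 138.6° ✓; |VS| = 23.60 ✓; ∠(VS, ST) = 85.20° ✗; |ST| = 20.20 ✓.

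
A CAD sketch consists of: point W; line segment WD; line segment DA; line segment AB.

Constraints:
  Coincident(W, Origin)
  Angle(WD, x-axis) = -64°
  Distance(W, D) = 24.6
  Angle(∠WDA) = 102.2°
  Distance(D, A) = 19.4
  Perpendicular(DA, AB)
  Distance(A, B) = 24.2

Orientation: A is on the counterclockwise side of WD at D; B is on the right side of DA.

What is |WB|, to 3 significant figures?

54.2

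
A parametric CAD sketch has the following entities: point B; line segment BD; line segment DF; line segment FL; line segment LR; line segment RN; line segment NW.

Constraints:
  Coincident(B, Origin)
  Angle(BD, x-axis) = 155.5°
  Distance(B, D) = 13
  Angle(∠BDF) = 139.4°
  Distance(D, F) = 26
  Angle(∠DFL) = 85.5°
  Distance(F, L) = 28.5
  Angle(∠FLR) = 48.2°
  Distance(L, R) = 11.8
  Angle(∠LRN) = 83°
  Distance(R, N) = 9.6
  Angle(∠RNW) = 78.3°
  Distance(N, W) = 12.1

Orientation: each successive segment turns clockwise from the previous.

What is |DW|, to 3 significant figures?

37.9

B is at the origin; BD runs at 155.5° with length 13.0, so D = (-11.8, 5.39). ∠BDF = 139.4° gives DF at 115° from the x-axis; with |DF| = 26.0, F = (-22.8, 29.0). ∠DFL = 85.5° gives FL at 20.4° from the x-axis; with |FL| = 28.5, L = (3.94, 38.9). ∠FLR = 48.2° gives LR at -111° from the x-axis; with |LR| = 11.8, R = (-0.369, 27.9). ∠LRN = 83.0° gives RN at 152° from the x-axis; with |RN| = 9.6, N = (-8.81, 32.5). ∠RNW = 78.3° gives NW at 49.9° from the x-axis; with |NW| = 12.1, W = (-1.02, 41.7). Then |DW| = |W − D| = 37.9.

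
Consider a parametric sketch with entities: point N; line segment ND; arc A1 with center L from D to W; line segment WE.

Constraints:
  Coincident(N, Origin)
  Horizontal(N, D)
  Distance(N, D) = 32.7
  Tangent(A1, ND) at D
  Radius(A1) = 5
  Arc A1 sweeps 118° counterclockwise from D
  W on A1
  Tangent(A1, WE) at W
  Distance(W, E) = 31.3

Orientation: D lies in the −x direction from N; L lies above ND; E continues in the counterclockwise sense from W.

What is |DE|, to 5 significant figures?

36.463

N is at the origin; N and D share the same y with |ND| = 32.7 and D on the −x side, so D = (-32.700, 0.0000). The tangent condition forces LD to be normal to ND, so L = D + (0, 5) = (-32.700, 5.0000). On A1, D sits at bearing -90° from L; a 118° counterclockwise sweep puts W at bearing 28°, so W = L + 5.0·(cos 28°, sin 28°) = (-28.285, 7.3474). A1 meets WE tangentially, so LW is at right angles to WE, so WE runs along (−sin 28°, cos 28°); with |WE| = 31.3, E = (-42.980, 34.984). Then |DE| = |E − D| = 36.463.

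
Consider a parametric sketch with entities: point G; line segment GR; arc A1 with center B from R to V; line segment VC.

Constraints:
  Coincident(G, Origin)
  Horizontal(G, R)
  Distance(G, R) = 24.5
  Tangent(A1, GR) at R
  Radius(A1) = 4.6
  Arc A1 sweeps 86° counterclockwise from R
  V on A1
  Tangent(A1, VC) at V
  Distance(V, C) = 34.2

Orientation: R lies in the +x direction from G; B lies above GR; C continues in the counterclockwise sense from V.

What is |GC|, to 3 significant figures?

49.6

G is at the origin; GR is horizontal with |GR| = 24.5 and R on the +x side, so R = (24.5, 0.00). A1 meets GR tangentially, so BR is at right angles to GR, so B = R + (0, 4.6) = (24.5, 4.60). On A1, R sits at bearing -90° from B; an 86° counterclockwise sweep puts V at bearing -4°, so V = B + 4.6·(cos -4°, sin -4°) = (29.1, 4.28). The tangent condition forces BV to be normal to VC, so VC runs along (−sin -4°, cos -4°); with |VC| = 34.2, C = (31.5, 38.4). Then |GC| = |C − G| = 49.6.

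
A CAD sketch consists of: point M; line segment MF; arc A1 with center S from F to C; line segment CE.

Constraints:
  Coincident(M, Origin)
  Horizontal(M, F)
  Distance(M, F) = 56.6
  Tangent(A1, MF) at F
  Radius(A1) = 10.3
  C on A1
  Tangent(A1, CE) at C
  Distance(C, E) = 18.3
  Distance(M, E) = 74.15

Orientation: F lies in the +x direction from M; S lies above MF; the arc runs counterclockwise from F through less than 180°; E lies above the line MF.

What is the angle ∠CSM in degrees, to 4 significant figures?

163.0°

Checks: M = (0.00, 0.00) ✓; |SC| = 10.30 ✓; ∠(SC, CE) = 90.00° ✓; |CE| = 18.30 ✓; |ME| = 74.15 ✓.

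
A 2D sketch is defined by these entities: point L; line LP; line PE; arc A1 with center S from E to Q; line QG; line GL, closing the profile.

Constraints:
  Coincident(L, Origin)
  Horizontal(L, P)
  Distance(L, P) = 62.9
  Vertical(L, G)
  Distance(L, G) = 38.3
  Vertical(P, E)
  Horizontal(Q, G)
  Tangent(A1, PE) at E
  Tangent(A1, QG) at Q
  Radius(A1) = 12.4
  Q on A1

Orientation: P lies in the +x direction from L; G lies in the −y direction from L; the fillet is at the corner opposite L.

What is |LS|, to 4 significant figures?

56.75

L is at the origin; L and P share the same y with |LP| = 62.9 and P on the +x side, so P = (62.90, 0.000). LG is vertical with |LG| = 38.3 and G on the −y side, so G = (0.000, -38.30). The virtual corner opposite L is at (62.90, -38.30). A1 meets PE tangentially, so SE is at right angles to PE and the tangent condition forces SQ to be normal to QG, with radius 12.4, so the center S sits 12.4 in from both sides at S = (50.50, -25.90). Then |LS| = |S − L| = 56.75.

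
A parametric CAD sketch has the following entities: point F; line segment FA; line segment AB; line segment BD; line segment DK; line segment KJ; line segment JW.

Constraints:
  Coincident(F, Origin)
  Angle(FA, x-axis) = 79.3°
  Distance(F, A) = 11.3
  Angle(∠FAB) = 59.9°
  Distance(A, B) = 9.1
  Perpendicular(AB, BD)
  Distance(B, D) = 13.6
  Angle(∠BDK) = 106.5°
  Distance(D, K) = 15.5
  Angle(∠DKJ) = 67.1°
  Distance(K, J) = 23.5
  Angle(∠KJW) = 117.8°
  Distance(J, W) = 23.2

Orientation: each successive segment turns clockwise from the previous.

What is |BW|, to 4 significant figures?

16.69

∠DKJ = 67.1° gives KJ at 42.80° from the x-axis; with |KJ| = 23.5, J = (3.216, 17.21). ∠KJW = 117.8° gives JW at -19.40° from the x-axis; with |JW| = 23.2, W = (25.10, 9.501). Then |BW| = |W − B| = 16.69.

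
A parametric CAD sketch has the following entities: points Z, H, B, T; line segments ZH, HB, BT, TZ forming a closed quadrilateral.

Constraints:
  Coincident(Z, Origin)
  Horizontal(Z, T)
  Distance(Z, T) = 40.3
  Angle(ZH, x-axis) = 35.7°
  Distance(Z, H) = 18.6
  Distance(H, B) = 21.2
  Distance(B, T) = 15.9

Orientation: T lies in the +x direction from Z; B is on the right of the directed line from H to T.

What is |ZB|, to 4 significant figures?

27.13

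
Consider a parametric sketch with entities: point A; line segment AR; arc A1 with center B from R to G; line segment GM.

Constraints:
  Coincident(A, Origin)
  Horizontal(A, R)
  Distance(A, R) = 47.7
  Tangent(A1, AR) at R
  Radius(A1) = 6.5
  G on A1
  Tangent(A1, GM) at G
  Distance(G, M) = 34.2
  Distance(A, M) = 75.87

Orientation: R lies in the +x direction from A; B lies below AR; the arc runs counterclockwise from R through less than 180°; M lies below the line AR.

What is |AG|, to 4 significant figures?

44.47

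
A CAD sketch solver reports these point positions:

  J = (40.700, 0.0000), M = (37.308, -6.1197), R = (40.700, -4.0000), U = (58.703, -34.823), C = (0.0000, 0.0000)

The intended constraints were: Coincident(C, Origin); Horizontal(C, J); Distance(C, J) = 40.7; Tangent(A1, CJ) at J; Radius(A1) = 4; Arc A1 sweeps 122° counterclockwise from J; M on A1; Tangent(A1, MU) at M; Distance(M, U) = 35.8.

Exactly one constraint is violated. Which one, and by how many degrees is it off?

Tangent(A1, MU) at M — off by 4.70°.

C = (0.00, 0.00) ✓; C.y = 0.00, J.y = 0.00 ✓; |CJ| = 40.70 ✓; ∠(RJ, JC) = 90.00° ✓; |RJ| = 4.000 ✓; bearing(R→M) − bearing(R→J) = 122.0° ✓; |RM| = 4.000 ✓; ∠(RM, MU) = 85.30° ✗; |MU| = 35.80 ✓.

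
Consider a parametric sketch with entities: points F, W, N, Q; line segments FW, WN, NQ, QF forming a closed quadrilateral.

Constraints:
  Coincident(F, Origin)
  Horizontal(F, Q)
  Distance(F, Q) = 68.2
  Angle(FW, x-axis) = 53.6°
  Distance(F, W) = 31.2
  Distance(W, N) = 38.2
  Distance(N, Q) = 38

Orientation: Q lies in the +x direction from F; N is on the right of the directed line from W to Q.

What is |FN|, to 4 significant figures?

33.51

F is at the origin; FQ is horizontal with |FQ| = 68.2 and Q in +x, so Q = (68.2, 0). FW runs at 53.6° with |FW| = 31.2, so W = (18.51, 25.11). N is determined by |WN| = 38.2 and |NQ| = 38.0 together: it lies at the intersection of circle(W, 38.2) and circle(Q, 38.0). With |WQ| = 55.67, the foot of the radical line on WQ is 27.97 from W and the perpendicular offset is √(38.2² − 27.97²) = 26.02. Taking the right-of-WQ solution: N = (31.74, -10.72).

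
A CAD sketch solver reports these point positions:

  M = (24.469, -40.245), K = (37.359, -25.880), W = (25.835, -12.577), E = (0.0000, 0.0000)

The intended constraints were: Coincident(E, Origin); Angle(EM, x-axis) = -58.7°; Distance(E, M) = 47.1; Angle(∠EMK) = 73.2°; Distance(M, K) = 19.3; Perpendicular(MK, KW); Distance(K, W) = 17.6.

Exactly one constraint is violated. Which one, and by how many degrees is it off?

Perpendicular(MK, KW) — off by 7.20°.

E = (0.00, 0.00) ✓; EM at -58.70° ✓; |EM| = 47.10 ✓; ∠EMK = 73.20° ✓; |MK| = 19.30 ✓; ∠(MK, KW) = 82.80° ✗; |KW| = 17.60 ✓.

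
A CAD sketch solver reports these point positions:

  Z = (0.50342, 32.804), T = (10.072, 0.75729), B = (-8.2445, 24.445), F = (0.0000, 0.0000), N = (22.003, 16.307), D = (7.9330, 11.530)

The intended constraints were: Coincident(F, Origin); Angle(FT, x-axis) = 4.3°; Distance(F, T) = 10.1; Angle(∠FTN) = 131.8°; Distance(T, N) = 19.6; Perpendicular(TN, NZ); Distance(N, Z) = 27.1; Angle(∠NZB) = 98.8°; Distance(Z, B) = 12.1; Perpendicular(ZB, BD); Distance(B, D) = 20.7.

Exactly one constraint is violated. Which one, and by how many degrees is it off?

Perpendicular(ZB, BD) — off by 7.70°.

F = (0.00, 0.00) ✓; FT at 4.300° ✓; |FT| = 10.10 ✓; ∠FTN = 131.8° ✓; |TN| = 19.60 ✓; ∠(TN, NZ) = 90.00° ✓; |NZ| = 27.10 ✓; ∠NZB = 98.80° ✓; |ZB| = 12.10 ✓; ∠(ZB, BD) = 97.70° ✗; |BD| = 20.70 ✓.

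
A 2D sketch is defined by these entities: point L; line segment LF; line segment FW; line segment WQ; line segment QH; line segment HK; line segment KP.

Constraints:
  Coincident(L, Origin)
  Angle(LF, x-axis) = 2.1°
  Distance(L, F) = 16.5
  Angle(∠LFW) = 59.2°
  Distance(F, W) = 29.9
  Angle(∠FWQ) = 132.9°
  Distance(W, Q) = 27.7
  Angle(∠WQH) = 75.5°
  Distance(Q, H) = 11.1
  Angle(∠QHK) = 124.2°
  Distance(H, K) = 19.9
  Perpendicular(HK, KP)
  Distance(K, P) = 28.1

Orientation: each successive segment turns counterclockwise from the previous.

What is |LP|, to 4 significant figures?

34.38

L is at the origin; LF runs at 2.1° with length 16.5, so F = (16.49, 0.6046). ∠LFW = 59.2° gives FW at 122.9° from the x-axis; with |FW| = 29.9, W = (0.2480, 25.71). ∠FWQ = 132.9° gives WQ at 170.0° from the x-axis; with |WQ| = 27.7, Q = (-27.03, 30.52). ∠WQH = 75.5° gives QH at -85.50° from the x-axis; with |QH| = 11.1, H = (-26.16, 19.45). ∠QHK = 124.2° gives HK at -29.70° from the x-axis; with |HK| = 19.9, K = (-8.875, 9.594). HK is perpendicular to KP, so KP runs at 60.30°; with |KP| = 28.1, P = (5.048, 34.00). Then |LP| = |P − L| = 34.38.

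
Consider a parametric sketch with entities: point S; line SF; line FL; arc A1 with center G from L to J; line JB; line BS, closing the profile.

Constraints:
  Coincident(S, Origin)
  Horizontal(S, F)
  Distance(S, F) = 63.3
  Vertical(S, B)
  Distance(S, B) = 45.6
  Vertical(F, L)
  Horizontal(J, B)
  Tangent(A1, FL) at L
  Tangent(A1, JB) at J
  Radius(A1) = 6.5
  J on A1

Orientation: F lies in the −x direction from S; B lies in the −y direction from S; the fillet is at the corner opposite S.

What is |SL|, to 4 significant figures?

74.40

The virtual corner opposite S is at (-63.30, -45.60). A1 meets FL tangentially, so GL is at right angles to FL and tangency of A1 to JB means the radius GJ is perpendicular to JB, with radius 6.5, so the center G sits 6.5 in from both sides at G = (-56.80, -39.10). That places the tangent points at L = (-63.30, -39.10) on FL and J = (-56.80, -45.60) on JB. Then |SL| = |L − S| = 74.40.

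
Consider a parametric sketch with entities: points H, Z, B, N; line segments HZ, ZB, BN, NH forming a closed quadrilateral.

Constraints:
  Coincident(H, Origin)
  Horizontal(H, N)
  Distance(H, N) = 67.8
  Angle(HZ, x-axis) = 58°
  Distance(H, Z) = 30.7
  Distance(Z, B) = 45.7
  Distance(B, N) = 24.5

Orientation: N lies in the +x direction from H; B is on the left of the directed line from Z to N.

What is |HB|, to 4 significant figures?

66.32

Checks: |ZB| = 45.70 ✓; |BN| = 24.50 ✓.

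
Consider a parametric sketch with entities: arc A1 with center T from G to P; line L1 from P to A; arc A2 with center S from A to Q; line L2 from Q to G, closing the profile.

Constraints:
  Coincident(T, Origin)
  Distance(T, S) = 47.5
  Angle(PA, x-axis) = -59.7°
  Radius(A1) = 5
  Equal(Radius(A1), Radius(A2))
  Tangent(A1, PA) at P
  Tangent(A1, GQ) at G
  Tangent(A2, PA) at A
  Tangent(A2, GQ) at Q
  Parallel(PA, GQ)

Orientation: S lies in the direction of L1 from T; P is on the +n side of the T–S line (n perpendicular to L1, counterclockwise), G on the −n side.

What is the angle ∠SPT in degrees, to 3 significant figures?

84.0°

T is at the origin and S lies 47.5 along u from T, so S = 47.5·u = (24.0, -41.0). Tangency of A1 to both parallel lines with radius 5.0 puts P and G at T ± 5.0·n: P = (4.32, 2.52), G = (-4.32, -2.52). Then cos ∠SPT = PS·PT / (|PS||PT|), giving 84.0°.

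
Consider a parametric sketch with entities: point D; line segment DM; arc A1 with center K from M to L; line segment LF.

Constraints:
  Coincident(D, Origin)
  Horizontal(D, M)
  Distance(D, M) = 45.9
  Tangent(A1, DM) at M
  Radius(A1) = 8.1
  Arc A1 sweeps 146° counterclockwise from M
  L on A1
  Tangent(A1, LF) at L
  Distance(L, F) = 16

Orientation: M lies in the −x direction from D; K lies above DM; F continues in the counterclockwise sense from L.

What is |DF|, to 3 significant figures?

59.6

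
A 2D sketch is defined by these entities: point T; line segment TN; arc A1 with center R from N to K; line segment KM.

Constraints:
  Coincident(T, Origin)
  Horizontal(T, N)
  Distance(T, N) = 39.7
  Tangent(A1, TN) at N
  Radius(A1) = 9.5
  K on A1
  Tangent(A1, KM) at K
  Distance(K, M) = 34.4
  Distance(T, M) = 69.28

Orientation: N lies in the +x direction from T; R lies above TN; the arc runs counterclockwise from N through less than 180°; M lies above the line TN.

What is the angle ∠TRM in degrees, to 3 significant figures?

130°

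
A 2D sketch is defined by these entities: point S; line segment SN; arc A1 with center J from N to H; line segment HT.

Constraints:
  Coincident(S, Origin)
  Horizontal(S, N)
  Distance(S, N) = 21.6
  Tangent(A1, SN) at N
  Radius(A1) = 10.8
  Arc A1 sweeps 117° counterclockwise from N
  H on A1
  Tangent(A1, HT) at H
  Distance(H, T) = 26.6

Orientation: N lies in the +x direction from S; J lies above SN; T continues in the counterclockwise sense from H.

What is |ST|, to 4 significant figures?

43.81

On A1, N sits at bearing -90° from J; a 117° counterclockwise sweep puts H at bearing 27°, so H = J + 10.8·(cos 27°, sin 27°) = (31.22, 15.70). The tangent condition forces JH to be normal to HT, so HT runs along (−sin 27°, cos 27°); with |HT| = 26.6, T = (19.15, 39.40). Then |ST| = |T − S| = 43.81.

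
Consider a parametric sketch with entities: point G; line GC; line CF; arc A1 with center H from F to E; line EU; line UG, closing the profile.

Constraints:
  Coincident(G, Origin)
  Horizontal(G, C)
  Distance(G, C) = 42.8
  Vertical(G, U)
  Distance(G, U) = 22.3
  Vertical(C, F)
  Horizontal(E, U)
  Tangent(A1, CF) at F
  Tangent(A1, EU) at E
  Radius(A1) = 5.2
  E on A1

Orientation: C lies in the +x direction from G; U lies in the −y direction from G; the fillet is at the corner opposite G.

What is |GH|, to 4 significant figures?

41.31

G is at the origin; G and C share the same y with |GC| = 42.8 and C on the +x side, so C = (42.80, 0.000). G and U share the same x with |GU| = 22.3 and U on the −y side, so U = (0.000, -22.30). The virtual corner opposite G is at (42.80, -22.30). A1 meets CF tangentially, so HF is at right angles to CF and the tangent condition forces HE to be normal to EU, with radius 5.2, so the center H sits 5.2 in from both sides at H = (37.60, -17.10). Then |GH| = |H − G| = 41.31.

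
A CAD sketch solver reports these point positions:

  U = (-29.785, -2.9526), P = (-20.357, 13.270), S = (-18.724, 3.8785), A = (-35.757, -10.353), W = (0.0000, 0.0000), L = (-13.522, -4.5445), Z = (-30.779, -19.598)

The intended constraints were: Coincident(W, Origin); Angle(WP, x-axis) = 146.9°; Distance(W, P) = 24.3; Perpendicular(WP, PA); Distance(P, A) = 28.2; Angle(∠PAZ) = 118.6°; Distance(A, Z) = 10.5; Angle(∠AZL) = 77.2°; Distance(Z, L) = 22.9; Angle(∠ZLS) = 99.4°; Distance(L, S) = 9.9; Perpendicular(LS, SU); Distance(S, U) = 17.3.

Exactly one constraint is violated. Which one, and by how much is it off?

Distance(S, U) = 17.3 — off by 4.30.

W = (0.00, 0.00) ✓; WP at 146.9° ✓; |WP| = 24.30 ✓; ∠(WP, PA) = 90.00° ✓; |PA| = 28.20 ✓; ∠PAZ = 118.6° ✓; |AZ| = 10.50 ✓; ∠AZL = 77.20° ✓; |ZL| = 22.90 ✓; ∠ZLS = 99.40° ✓; |LS| = 9.900 ✓; ∠(LS, SU) = 90.00° ✓; |SU| = 13.00 ✗.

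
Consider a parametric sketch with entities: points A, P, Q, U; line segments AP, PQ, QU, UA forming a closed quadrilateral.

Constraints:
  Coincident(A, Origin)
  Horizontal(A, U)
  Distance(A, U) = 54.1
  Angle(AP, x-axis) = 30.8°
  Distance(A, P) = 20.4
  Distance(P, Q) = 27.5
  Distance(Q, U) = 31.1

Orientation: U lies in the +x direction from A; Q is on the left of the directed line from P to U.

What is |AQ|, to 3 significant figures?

47.8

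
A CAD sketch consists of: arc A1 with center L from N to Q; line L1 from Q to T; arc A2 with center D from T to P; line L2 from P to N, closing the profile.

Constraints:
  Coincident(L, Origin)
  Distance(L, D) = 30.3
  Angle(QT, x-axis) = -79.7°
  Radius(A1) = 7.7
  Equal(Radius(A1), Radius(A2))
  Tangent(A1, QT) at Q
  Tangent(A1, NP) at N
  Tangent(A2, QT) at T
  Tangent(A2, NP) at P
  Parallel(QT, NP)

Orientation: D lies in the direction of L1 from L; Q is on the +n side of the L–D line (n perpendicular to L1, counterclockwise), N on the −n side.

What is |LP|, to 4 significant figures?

31.26

The slot axis is L1's direction at -79.7°, so u = (cos -79.7°, sin -79.7°) = (0.1788, -0.9839) and n = (−sin -79.7°, cos -79.7°) = (0.9839, 0.1788). L is at the origin and D lies 30.3 along u from L, so D = 30.3·u = (5.418, -29.81). Tangency of A1 to both parallel lines with radius 7.7 puts Q and N at L ± 7.7·n: Q = (7.576, 1.377), N = (-7.576, -1.377). Equal radii place T and P the same way about D: T = D + 7.7·n = (12.99, -28.43), P = D − 7.7·n = (-2.158, -31.19). Then |LP| = |P − L| = 31.26.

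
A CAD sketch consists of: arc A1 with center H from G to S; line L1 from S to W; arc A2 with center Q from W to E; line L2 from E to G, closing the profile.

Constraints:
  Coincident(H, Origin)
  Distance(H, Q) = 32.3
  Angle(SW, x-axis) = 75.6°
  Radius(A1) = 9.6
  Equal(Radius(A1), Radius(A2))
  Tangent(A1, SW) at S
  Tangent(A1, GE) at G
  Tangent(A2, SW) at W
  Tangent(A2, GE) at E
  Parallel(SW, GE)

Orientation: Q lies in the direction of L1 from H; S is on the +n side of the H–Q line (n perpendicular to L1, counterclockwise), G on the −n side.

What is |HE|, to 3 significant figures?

33.7

Tangency of A1 to both parallel lines with radius 9.6 puts S and G at H ± 9.6·n: S = (-9.30, 2.39), G = (9.30, -2.39). Equal radii place W and E the same way about Q: W = Q + 9.6·n = (-1.27, 33.7), E = Q − 9.6·n = (17.3, 28.9). Then |HE| = |E − H| = 33.7.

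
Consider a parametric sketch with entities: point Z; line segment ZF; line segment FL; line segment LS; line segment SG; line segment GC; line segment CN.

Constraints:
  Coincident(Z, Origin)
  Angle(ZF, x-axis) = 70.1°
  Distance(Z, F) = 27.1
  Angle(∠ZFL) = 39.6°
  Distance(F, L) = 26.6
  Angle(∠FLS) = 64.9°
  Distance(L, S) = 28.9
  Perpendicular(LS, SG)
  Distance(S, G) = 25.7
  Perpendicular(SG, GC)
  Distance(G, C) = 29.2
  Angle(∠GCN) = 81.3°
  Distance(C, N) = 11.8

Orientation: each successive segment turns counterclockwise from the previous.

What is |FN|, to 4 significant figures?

14.04

Z is at the origin; ZF runs at 70.1° with length 27.1, so F = (9.224, 25.48). ∠ZFL = 39.6° gives FL at -149.5° from the x-axis; with |FL| = 26.6, L = (-13.70, 11.98). ∠FLS = 64.9° gives LS at -34.40° from the x-axis; with |LS| = 28.9, S = (10.15, -4.346). LS is perpendicular to SG, so SG runs at 55.60°; with |SG| = 25.7, G = (24.67, 16.86). SG ⟂ GC, so GC runs at 145.6°; with |GC| = 29.2, C = (0.5771, 33.36). ∠GCN = 81.3° gives CN at -115.7° from the x-axis; with |CN| = 11.8, N = (-4.540, 22.72). Then |FN| = |N − F| = 14.04.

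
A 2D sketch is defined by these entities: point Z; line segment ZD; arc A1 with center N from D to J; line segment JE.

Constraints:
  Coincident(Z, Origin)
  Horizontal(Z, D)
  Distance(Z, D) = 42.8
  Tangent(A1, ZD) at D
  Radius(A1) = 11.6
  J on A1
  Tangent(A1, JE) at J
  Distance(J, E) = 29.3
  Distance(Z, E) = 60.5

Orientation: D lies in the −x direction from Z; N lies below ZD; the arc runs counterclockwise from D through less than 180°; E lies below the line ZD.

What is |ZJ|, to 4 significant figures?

55.87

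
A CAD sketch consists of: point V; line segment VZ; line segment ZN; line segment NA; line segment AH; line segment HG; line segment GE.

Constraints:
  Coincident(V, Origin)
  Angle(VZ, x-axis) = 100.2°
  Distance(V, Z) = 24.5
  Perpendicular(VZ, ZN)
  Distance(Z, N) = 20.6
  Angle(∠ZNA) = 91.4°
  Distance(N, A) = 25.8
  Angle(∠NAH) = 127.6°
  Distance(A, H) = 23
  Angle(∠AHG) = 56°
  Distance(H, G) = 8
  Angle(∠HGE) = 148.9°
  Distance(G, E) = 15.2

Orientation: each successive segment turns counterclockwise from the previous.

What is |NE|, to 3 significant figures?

21.8

∠AHG = 56.0° gives HG at 95.2° from the x-axis; with |HG| = 8.0, G = (-1.24, -8.14). ∠HGE = 148.9° gives GE at 126° from the x-axis; with |GE| = 15.2, E = (-10.2, 4.11). Then |NE| = |E − N| = 21.8.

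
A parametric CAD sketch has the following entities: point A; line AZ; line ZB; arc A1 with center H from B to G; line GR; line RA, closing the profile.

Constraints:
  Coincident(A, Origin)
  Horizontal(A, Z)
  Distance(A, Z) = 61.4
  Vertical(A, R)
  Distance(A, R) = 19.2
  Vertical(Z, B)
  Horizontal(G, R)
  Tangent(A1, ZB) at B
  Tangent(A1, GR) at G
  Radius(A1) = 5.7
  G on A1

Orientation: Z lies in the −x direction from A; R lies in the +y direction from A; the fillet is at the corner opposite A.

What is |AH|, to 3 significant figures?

57.3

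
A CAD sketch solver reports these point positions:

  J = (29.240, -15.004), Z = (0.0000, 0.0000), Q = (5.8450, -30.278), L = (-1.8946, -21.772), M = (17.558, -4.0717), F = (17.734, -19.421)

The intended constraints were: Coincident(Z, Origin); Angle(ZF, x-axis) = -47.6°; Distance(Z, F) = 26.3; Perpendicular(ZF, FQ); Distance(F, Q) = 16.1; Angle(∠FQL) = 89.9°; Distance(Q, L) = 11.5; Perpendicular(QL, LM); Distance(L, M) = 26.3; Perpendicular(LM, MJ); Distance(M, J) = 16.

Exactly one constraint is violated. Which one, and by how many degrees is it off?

Perpendicular(LM, MJ) — off by 4.60°.

Z = (0.00, 0.00) ✓; ZF at -47.60° ✓; |ZF| = 26.30 ✓; ∠(ZF, FQ) = 90.00° ✓; |FQ| = 16.10 ✓; ∠FQL = 89.90° ✓; |QL| = 11.50 ✓; ∠(QL, LM) = 90.00° ✓; |LM| = 26.30 ✓; ∠(LM, MJ) = 85.40° ✗; |MJ| = 16.00 ✓.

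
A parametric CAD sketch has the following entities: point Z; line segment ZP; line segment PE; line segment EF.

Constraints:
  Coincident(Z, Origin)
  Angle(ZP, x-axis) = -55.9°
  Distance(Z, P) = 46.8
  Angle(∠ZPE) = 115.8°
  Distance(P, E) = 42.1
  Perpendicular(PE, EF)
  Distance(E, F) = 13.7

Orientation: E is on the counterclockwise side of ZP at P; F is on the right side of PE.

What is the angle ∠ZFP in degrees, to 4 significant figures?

23.76°

∠ZPE = 115.8°, so PE runs at -55.9° + (180° − 115.8°) = 8.300° from the x-axis; with |PE| = 42.1, E = P + 42.1·(cos 8.300°, sin 8.300°) = (67.90, -32.68). PE is perpendicular to EF; with |EF| = 13.7 on the right of PE, F = E + 13.7·(0.1444, -0.9895) = (69.87, -46.23). Then cos ∠ZFP = FZ·FP / (|FZ||FP|), giving 23.76°.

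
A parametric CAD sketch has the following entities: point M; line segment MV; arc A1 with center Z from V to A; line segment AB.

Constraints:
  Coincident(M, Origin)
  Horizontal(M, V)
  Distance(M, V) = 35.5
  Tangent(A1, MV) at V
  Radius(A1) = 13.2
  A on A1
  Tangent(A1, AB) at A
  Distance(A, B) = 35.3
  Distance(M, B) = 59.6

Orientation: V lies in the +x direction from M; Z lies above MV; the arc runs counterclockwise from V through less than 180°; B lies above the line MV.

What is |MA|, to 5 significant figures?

51.014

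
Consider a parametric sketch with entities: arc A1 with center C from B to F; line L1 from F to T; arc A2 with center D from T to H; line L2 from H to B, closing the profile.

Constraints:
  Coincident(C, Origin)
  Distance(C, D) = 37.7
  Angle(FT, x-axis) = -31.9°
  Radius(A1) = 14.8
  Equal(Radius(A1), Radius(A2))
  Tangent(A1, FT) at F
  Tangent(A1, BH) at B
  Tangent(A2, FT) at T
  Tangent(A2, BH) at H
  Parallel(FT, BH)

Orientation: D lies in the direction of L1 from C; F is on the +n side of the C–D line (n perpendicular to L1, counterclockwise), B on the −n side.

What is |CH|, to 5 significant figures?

40.501

The slot axis is L1's direction at -31.9°, so u = (cos -31.9°, sin -31.9°) = (0.84897, -0.52844) and n = (−sin -31.9°, cos -31.9°) = (0.52844, 0.84897). C is at the origin and D lies 37.7 along u from C, so D = 37.7·u = (32.006, -19.922). Tangency of A1 to both parallel lines with radius 14.8 puts F and B at C ± 14.8·n: F = (7.8209, 12.565), B = (-7.8209, -12.565). Equal radii place T and H the same way about D: T = D + 14.8·n = (39.827, -7.3573), H = D − 14.8·n = (24.185, -32.487). Then |CH| = |H − C| = 40.501.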